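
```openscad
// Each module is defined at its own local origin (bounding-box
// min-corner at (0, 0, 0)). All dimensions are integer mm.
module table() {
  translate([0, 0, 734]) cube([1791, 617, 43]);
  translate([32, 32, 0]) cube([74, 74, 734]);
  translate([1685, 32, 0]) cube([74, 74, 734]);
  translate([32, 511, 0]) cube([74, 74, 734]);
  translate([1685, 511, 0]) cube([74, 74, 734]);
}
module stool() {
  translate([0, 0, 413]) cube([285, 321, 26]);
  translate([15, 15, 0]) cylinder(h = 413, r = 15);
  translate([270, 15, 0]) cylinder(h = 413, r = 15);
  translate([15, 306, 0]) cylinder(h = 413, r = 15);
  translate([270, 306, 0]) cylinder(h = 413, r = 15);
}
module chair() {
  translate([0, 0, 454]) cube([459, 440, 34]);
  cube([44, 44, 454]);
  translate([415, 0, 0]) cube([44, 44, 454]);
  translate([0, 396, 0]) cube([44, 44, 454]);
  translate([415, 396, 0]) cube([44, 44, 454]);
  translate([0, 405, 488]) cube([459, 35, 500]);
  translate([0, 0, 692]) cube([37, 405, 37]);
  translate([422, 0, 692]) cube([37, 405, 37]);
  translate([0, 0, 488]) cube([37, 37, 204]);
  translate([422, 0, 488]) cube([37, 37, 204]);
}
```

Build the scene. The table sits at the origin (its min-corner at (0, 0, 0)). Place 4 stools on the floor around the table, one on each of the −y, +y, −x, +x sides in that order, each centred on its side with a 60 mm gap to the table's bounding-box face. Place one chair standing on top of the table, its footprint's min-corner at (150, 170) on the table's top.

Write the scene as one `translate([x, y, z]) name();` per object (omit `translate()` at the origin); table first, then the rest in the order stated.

table();
translate([753, -381, 0]) stool();
translate([753, 677, 0]) stool();
translate([-345, 148, 0]) stool();
translate([1851, 148, 0]) stool();
translate([150, 170, 777]) chair();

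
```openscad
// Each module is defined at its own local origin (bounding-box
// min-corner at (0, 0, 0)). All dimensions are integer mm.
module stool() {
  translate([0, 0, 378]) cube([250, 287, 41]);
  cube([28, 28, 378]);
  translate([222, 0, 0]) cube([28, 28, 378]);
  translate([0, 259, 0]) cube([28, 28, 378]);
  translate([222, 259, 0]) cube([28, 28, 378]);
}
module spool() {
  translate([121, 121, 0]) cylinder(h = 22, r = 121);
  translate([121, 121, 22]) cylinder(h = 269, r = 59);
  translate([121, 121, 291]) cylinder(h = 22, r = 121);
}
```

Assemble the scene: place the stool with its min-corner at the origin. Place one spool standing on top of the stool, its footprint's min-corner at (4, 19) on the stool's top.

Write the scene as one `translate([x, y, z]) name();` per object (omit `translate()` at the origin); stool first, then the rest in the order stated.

stool();
translate([4, 19, 419]) spool();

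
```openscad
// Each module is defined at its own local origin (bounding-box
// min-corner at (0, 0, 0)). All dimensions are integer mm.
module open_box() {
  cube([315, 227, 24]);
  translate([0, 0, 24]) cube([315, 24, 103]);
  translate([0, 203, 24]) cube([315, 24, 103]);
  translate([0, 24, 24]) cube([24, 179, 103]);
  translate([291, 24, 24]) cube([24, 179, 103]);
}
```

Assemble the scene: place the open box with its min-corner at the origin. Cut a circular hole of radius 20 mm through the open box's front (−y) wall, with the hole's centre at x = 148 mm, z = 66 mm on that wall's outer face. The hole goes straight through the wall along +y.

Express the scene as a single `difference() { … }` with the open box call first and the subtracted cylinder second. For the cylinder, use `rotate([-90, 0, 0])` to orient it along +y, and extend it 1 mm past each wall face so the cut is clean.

difference() {
  open_box();
  translate([148, -1, 66]) rotate([-90, 0, 0]) cylinder(h = 26, r = 20);
}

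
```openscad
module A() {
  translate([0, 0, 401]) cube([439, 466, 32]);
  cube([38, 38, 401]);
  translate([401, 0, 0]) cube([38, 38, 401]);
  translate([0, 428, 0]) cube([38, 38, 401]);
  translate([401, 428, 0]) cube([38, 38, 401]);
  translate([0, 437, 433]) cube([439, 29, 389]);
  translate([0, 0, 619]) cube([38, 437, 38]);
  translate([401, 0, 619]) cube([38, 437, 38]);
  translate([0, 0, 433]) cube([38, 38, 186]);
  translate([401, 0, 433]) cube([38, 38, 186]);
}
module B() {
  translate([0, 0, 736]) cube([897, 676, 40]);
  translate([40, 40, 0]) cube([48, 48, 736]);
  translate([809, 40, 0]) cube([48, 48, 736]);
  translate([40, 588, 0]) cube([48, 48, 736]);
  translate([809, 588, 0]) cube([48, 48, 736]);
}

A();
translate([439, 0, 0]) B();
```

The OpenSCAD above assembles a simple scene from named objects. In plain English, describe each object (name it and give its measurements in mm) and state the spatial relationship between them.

A is a chair. The seat is a 439×466×32 mm slab with its top at z = 433 mm, on four 38×38 mm corner legs (flush with the seat edges, standing on z = 0). A flat backrest 29 mm thick, 389 mm tall, spans the full seat width and rises from the seat top along its +y edge, rear face flush with the rear of the seat. Two armrests of 38×38 mm section run along each side from the seat's front edge to the front of the backrest, top faces 224 mm above the seat top and outer faces flush with the seat's x-edges; a 38×38 mm post under the front of each armrest stands on the seat at the front corner.

B is a table: top 897 mm (x) × 676 mm (y), 40 mm thick, upper face at z = 776 mm, on four 48×48 mm square legs, each inset 40 mm from the nearest pair of top edges, running from z = 0 to the bottom of the top.

The table is against the chair's +x side, with their −y faces flush.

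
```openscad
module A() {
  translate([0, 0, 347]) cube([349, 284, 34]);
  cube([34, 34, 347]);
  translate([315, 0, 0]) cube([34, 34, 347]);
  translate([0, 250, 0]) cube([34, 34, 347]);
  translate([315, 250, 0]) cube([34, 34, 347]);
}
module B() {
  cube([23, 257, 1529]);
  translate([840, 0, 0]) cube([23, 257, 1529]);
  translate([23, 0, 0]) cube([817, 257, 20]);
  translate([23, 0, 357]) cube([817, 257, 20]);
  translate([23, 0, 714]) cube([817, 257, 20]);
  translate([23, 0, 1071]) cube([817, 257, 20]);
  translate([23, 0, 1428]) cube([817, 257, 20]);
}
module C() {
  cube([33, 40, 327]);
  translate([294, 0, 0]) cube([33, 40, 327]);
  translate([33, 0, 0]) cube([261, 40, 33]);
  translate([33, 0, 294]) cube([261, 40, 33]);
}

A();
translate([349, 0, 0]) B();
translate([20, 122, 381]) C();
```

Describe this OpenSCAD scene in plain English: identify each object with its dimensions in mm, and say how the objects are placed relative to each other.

A is a simple wooden stool: a rectangular seat 349 mm (x) by 284 mm (y), 34 mm thick, top face at z = 381 mm, on four square legs, each 34×34 mm in cross-section. The legs rest on z = 0, each flush with a corner of the seat.

B is an open bookshelf. Two side panels, each 23 mm thick, 257 mm deep and 1529 mm tall, stand 863 mm apart (outside-to-outside). Between them sit 5 shelves, each 20 mm thick and 257 mm deep, spanning the full gap between the sides. The bottom shelf rests on the floor (its underside at z = 0) and the clear gap between one shelf's top and the next shelf's underside is 337 mm.

C is a picture frame with a 261×261 mm rectangular opening (x by z) and a uniform 33 mm border on every side. Frame depth is 40 mm along y. It is built from two vertical stiles running the full outside height and two horizontal rails spanning the gap between the stiles.

The bookshelf is against the stool's +x side, with their −y faces flush. The picture frame is on top of the stool.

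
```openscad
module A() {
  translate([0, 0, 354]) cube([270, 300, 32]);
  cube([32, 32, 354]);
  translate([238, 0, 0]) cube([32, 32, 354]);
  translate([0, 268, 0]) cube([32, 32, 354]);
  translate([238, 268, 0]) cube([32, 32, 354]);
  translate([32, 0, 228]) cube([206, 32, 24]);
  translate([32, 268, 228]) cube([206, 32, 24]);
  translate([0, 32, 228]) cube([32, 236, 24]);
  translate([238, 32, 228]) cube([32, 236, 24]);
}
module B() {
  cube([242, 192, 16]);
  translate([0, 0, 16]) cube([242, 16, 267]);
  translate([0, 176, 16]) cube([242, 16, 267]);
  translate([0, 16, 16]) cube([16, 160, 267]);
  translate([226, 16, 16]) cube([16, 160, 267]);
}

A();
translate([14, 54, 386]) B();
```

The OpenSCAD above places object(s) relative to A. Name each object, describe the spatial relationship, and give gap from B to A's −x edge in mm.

A is a stool. B is an open box. The open box is on top of the stool, centred. The gap from the open box to the stool's −x edge is 14 mm.

The open box's min-x is at 14; the stool's min-x is 0; gap = 14 mm.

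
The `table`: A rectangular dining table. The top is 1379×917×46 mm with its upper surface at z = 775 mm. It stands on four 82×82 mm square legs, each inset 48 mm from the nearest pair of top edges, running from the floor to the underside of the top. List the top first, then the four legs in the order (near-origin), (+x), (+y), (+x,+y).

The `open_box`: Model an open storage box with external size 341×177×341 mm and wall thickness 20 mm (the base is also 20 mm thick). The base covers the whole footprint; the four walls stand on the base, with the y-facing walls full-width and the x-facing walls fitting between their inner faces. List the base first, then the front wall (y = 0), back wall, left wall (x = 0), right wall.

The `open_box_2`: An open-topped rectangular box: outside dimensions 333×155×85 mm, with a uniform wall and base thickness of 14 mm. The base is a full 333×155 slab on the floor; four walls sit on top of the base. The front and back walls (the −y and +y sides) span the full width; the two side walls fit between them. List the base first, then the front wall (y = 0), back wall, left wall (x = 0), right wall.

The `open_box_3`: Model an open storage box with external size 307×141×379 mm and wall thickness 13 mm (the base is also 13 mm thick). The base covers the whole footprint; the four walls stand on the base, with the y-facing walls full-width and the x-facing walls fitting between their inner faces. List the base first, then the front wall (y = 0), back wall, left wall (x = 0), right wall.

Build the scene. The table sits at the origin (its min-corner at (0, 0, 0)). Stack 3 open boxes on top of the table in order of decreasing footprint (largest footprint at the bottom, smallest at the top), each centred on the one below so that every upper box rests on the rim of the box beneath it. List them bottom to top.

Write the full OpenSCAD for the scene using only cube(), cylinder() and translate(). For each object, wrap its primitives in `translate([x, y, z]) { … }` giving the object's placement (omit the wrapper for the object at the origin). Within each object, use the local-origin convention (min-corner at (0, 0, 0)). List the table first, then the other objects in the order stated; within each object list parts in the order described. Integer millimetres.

translate([0, 0, 729]) cube([1379, 917, 46]);
translate([48, 48, 0]) cube([82, 82, 729]);
translate([1249, 48, 0]) cube([82, 82, 729]);
translate([48, 787, 0]) cube([82, 82, 729]);
translate([1249, 787, 0]) cube([82, 82, 729]);
translate([519, 370, 775]) {
  cube([341, 177, 20]);
  translate([0, 0, 20]) cube([341, 20, 321]);
  translate([0, 157, 20]) cube([341, 20, 321]);
  translate([0, 20, 20]) cube([20, 137, 321]);
  translate([321, 20, 20]) cube([20, 137, 321]);
}
translate([523, 381, 1116]) {
  cube([333, 155, 14]);
  translate([0, 0, 14]) cube([333, 14, 71]);
  translate([0, 141, 14]) cube([333, 14, 71]);
  translate([0, 14, 14]) cube([14, 127, 71]);
  translate([319, 14, 14]) cube([14, 127, 71]);
}
translate([536, 388, 1201]) {
  cube([307, 141, 13]);
  translate([0, 0, 13]) cube([307, 13, 366]);
  translate([0, 128, 13]) cube([307, 13, 366]);
  translate([0, 13, 13]) cube([13, 115, 366]);
  translate([294, 13, 13]) cube([13, 115, 366]);
}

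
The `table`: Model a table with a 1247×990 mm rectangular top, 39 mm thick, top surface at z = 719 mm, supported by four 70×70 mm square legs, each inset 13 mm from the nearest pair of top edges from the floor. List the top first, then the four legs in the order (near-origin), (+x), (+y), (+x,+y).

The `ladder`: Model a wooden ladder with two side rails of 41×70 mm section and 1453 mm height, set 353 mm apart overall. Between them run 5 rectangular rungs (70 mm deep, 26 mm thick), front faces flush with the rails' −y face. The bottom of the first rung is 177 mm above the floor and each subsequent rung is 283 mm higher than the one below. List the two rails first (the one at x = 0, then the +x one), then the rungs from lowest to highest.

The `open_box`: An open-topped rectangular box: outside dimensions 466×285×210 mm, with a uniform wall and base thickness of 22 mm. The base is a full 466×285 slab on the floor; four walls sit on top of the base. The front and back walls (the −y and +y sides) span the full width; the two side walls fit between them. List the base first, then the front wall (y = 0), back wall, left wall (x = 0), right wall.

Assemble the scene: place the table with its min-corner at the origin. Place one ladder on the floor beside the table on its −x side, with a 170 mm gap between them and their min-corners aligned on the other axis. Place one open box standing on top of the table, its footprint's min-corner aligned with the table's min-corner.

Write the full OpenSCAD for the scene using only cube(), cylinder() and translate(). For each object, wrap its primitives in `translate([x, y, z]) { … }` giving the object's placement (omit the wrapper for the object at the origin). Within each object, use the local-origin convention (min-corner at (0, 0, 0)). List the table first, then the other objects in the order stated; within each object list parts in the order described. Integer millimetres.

translate([0, 0, 680]) cube([1247, 990, 39]);
translate([13, 13, 0]) cube([70, 70, 680]);
translate([1164, 13, 0]) cube([70, 70, 680]);
translate([13, 907, 0]) cube([70, 70, 680]);
translate([1164, 907, 0]) cube([70, 70, 680]);
translate([-523, 0, 0]) {
  cube([41, 70, 1453]);
  translate([312, 0, 0]) cube([41, 70, 1453]);
  translate([41, 0, 177]) cube([271, 70, 26]);
  translate([41, 0, 460]) cube([271, 70, 26]);
  translate([41, 0, 743]) cube([271, 70, 26]);
  translate([41, 0, 1026]) cube([271, 70, 26]);
  translate([41, 0, 1309]) cube([271, 70, 26]);
}
translate([0, 0, 719]) {
  cube([466, 285, 22]);
  translate([0, 0, 22]) cube([466, 22, 188]);
  translate([0, 263, 22]) cube([466, 22, 188]);
  translate([0, 22, 22]) cube([22, 241, 188]);
  translate([444, 22, 22]) cube([22, 241, 188]);
}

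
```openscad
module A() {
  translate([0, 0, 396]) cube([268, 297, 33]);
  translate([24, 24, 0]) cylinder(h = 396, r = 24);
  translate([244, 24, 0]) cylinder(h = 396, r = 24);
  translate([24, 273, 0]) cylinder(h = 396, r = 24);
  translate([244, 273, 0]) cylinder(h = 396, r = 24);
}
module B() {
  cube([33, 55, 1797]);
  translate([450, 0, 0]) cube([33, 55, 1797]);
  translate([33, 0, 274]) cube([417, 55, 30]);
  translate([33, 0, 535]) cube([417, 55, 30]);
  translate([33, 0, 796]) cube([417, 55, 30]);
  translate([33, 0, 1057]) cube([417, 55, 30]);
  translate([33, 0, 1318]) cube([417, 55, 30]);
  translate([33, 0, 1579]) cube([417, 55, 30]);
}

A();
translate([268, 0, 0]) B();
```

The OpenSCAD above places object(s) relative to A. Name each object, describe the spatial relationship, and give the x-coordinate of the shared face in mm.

A is a stool. B is a ladder. The ladder is against the stool's +x side, with their −y faces flush. The x-coordinate of the shared face is 268 mm.

The stool's +x face and the ladder's −x face are both at x = 268 mm.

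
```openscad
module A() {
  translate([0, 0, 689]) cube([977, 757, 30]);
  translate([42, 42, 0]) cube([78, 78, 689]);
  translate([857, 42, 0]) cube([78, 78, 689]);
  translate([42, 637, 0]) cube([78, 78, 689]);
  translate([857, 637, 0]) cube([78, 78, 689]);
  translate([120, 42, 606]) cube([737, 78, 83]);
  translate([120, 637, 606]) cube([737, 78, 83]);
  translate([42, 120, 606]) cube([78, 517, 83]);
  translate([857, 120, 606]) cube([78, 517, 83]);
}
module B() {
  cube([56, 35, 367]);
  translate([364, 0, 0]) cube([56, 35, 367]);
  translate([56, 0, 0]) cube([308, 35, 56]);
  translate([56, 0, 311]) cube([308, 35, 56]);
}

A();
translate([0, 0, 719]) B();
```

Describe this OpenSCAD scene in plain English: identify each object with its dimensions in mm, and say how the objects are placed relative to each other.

A is a table: top 977 mm (x) × 757 mm (y), 30 mm thick, upper face at z = 719 mm, on four 78×78 mm square legs, each inset 42 mm from the nearest pair of top edges, running from z = 0 to the bottom of the top. Four apron rails, 78 mm thick and 83 mm tall, run between adjacent legs with their top edges flush with the underside of the top and their outer faces flush with the legs' outer faces.

B is a picture frame with a 308×255 mm rectangular opening (x by z) and a uniform 56 mm border on every side. Frame depth is 35 mm along y. It is built from two vertical stiles running the full outside height and two horizontal rails spanning the gap between the stiles.

The picture frame is on top of the table.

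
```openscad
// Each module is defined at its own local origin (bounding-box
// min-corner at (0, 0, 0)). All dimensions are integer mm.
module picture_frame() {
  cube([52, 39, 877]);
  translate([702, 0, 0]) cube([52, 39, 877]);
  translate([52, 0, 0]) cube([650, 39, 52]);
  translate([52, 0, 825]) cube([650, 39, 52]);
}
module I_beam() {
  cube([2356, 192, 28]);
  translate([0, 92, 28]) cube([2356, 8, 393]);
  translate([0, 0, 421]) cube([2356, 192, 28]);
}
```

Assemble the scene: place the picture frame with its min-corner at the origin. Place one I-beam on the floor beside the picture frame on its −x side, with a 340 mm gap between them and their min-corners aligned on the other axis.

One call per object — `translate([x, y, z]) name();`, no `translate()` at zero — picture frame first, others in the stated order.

picture_frame();
translate([-2696, 0, 0]) I_beam();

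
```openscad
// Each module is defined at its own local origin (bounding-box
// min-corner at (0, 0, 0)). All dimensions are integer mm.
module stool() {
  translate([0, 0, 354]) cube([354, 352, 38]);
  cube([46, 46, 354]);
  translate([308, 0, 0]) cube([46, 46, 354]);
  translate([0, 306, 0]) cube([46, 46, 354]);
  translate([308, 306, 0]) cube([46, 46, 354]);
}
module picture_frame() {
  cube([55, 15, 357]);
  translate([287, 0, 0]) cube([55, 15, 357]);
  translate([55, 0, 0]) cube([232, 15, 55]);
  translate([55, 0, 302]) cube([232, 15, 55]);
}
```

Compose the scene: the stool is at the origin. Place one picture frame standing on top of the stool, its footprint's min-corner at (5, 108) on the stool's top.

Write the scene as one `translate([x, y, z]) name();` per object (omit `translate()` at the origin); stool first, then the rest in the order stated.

stool();
translate([5, 108, 392]) picture_frame();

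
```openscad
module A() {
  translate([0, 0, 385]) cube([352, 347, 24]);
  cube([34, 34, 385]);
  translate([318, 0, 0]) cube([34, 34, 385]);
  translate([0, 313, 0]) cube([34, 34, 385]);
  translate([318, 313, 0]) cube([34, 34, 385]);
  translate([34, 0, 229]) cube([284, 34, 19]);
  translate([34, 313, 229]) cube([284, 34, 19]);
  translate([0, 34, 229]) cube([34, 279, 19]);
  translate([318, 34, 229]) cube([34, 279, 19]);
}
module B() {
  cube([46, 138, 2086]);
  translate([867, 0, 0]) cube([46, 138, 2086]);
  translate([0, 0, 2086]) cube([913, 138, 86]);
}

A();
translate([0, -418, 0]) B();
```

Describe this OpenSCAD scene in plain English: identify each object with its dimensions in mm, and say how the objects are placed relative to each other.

A is a four-legged stool. The seat is a 352×347×24 mm slab whose top surface is at z = 409 mm; four square legs, each 34×34 mm in cross-section, run from the floor (z = 0) to the underside of the seat, each flush with a corner of the seat. Four stretchers, 34 mm wide and 19 mm tall, connect adjacent legs with their undersides at z = 229 mm, each running between the inner faces of the legs it joins and aligned with the legs' outer faces on the other axis.

B is a door frame. The clear opening is 821 mm wide and 2086 mm high. Two 46 mm wide jambs, 138 mm deep, stand either side of the opening from the floor to the top of the opening. A 86 mm thick head sits across the top of both jambs, spanning the full outside width of the frame.

The door frame is on the floor beside the stool on its −y side.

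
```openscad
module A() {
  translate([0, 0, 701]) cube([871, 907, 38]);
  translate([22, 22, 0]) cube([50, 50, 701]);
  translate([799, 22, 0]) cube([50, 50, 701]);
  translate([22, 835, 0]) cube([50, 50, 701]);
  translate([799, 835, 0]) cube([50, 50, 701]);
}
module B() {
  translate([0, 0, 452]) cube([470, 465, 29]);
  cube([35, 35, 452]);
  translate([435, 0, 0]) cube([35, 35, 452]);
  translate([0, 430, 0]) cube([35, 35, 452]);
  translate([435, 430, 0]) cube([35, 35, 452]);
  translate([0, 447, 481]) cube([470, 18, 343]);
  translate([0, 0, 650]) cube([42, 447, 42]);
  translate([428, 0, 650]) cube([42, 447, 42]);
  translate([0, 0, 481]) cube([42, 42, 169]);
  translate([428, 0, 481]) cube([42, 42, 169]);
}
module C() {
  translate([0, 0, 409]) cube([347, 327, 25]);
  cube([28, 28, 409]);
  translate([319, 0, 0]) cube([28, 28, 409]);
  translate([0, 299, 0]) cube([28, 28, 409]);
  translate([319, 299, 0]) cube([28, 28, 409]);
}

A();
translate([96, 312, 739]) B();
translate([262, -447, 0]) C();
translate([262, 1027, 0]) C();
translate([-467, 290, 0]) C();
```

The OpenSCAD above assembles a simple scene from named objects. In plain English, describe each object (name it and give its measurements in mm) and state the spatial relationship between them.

A is a table with a 871×907 mm rectangular top, 38 mm thick, top surface at z = 739 mm, supported by four 50×50 mm square legs, each inset 22 mm from the nearest pair of top edges, running from the floor.

B is a chair. The seat is a 470×465×29 mm slab with its top at z = 481 mm, on four 35×35 mm corner legs (flush with the seat edges, standing on z = 0). A flat backrest 18 mm thick, 343 mm tall, spans the full seat width and rises from the seat top along its +y edge, rear face flush with the rear of the seat. Two armrests of 42×42 mm section run along each side from the seat's front edge to the front of the backrest, top faces 211 mm above the seat top and outer faces flush with the seat's x-edges; a 42×42 mm post under the front of each armrest stands on the seat at the front corner.

C is a four-legged stool. The seat is 347×327 mm, 25 mm thick, top at z = 434 mm. It stands on four square legs, each 28×28 mm in cross-section, from z = 0 to the seat underside, each flush with a corner of the seat.

The chair is on top of the table. Three stools sit around the table at the −y, +y, −x sides.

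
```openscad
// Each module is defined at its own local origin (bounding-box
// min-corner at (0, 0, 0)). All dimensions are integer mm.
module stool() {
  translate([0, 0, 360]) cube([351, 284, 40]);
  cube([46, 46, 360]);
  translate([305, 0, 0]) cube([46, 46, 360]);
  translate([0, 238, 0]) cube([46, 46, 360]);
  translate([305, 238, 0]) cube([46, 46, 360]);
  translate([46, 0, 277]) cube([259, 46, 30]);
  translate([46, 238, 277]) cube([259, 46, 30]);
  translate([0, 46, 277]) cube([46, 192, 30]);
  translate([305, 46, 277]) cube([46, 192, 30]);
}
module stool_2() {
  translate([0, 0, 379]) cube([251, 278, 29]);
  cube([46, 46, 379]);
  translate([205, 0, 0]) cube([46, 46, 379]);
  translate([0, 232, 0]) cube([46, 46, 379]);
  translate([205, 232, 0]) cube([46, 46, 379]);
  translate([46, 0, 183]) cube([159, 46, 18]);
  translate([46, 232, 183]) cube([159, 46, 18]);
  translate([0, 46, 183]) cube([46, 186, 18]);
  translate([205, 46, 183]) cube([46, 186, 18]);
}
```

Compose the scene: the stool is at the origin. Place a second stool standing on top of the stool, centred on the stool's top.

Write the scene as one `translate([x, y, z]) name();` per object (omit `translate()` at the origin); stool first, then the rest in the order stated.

stool();
translate([50, 3, 400]) stool_2();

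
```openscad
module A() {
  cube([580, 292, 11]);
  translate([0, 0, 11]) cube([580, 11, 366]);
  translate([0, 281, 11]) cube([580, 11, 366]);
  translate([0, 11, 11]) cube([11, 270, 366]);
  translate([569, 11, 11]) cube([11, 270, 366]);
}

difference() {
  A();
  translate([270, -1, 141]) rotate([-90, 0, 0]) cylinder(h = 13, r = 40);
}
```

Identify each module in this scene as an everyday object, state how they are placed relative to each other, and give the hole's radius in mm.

The subtracted cylinder has r = 40 mm.

A is an open box. The open box has a circular hole through its front wall. The hole's radius is 40 mm.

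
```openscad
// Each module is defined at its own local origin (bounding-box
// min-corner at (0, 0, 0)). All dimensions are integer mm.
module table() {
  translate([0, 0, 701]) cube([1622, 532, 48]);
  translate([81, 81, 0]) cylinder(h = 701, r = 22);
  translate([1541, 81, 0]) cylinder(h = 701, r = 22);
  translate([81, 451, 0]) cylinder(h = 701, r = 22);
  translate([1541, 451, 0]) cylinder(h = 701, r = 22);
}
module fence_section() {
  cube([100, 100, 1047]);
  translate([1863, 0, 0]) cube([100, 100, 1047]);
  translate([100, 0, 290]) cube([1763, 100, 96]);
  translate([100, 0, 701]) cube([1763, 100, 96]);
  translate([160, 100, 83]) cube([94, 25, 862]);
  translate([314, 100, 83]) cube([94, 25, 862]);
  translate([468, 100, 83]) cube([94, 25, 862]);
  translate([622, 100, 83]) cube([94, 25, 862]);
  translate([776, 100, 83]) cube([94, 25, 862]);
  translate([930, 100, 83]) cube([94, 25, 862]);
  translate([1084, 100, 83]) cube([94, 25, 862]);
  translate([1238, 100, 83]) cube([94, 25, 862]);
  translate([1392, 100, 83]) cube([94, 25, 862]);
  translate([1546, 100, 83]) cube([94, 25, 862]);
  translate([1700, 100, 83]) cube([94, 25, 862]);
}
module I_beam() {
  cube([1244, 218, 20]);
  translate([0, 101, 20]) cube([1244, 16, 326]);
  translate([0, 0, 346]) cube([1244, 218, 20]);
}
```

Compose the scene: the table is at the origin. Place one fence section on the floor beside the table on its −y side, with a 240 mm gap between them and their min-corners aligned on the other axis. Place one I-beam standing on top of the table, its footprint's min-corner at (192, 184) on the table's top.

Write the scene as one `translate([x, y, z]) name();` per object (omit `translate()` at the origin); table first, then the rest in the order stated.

table();
translate([0, -365, 0]) fence_section();
translate([192, 184, 749]) I_beam();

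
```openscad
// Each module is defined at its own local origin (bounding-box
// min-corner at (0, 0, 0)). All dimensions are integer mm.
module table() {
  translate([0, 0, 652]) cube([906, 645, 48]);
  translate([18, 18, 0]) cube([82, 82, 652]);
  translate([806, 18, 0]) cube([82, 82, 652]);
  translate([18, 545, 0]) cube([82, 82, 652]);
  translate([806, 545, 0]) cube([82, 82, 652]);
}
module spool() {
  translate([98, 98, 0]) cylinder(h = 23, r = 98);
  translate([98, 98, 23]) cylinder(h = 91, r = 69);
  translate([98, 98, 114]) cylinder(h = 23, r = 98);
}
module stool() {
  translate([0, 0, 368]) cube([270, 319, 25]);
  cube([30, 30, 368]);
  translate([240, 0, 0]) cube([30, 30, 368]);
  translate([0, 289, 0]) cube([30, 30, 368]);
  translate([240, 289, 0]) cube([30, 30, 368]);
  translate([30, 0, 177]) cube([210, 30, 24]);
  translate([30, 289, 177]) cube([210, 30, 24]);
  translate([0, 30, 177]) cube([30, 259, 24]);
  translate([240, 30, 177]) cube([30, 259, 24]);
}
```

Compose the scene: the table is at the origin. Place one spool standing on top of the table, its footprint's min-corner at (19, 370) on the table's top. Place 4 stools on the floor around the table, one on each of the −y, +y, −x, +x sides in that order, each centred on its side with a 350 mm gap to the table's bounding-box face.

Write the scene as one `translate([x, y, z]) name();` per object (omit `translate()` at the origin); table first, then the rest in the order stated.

table();
translate([19, 370, 700]) spool();
translate([318, -669, 0]) stool();
translate([318, 995, 0]) stool();
translate([-620, 163, 0]) stool();
translate([1256, 163, 0]) stool();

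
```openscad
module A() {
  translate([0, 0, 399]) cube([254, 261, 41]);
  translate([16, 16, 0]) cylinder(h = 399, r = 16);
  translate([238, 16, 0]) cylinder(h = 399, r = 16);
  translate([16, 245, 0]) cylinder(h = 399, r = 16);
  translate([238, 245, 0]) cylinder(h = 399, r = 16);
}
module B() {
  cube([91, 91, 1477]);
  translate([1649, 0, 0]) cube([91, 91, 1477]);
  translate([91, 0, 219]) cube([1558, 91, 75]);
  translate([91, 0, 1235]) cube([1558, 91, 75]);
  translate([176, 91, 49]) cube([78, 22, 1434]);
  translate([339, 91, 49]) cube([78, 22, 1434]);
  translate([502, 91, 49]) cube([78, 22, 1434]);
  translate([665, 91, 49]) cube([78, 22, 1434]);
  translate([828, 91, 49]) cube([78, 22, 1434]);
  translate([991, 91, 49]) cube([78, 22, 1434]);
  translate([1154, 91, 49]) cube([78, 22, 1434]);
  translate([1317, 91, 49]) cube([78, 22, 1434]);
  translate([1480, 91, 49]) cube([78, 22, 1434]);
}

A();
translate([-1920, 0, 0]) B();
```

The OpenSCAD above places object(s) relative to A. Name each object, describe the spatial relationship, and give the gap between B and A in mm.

A is a stool. B is a fence section. The fence section is on the floor beside the stool on its −x side. The gap between the fence section and the stool is 180 mm.

The fence section's nearest face is 180 mm from the stool's −x face.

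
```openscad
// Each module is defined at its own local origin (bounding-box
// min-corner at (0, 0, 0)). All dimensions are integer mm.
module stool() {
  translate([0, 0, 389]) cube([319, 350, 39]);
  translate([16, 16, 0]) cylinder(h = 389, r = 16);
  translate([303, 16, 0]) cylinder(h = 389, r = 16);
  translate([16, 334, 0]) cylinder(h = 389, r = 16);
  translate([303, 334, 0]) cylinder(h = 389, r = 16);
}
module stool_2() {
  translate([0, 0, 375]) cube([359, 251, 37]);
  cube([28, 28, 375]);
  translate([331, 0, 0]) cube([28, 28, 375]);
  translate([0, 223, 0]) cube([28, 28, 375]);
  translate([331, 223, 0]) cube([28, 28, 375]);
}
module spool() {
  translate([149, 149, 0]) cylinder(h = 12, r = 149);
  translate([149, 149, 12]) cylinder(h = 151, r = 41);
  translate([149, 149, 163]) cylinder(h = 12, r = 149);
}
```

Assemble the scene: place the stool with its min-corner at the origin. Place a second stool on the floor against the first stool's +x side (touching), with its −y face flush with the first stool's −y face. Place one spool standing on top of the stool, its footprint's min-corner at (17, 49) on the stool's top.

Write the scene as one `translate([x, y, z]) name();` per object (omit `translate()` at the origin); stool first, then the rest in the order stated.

stool();
translate([319, 0, 0]) stool_2();
translate([17, 49, 428]) spool();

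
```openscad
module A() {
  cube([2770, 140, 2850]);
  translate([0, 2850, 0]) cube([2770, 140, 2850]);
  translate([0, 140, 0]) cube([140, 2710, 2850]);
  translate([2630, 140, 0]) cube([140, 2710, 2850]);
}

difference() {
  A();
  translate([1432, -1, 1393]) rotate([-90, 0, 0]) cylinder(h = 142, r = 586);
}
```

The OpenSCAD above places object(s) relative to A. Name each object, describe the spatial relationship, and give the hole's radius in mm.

The subtracted cylinder has r = 586 mm.

A is a house frame. The house frame has a circular hole through its front wall. The hole's radius is 586 mm.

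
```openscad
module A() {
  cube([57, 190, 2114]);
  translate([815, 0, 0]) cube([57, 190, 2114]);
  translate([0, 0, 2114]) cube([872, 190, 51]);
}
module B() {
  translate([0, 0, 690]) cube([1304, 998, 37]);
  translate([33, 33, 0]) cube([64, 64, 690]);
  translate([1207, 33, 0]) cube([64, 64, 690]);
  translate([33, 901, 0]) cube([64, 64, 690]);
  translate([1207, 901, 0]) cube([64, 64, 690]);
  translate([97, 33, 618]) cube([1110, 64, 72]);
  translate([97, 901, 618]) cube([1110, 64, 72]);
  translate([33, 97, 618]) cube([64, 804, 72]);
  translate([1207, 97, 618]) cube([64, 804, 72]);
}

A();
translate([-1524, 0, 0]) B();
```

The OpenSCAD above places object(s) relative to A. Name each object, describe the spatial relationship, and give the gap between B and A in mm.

The table's nearest face is 220 mm from the door frame's −x face.

A is a door frame. B is a table. The table is on the floor beside the door frame on its −x side. The gap between the table and the door frame is 220 mm.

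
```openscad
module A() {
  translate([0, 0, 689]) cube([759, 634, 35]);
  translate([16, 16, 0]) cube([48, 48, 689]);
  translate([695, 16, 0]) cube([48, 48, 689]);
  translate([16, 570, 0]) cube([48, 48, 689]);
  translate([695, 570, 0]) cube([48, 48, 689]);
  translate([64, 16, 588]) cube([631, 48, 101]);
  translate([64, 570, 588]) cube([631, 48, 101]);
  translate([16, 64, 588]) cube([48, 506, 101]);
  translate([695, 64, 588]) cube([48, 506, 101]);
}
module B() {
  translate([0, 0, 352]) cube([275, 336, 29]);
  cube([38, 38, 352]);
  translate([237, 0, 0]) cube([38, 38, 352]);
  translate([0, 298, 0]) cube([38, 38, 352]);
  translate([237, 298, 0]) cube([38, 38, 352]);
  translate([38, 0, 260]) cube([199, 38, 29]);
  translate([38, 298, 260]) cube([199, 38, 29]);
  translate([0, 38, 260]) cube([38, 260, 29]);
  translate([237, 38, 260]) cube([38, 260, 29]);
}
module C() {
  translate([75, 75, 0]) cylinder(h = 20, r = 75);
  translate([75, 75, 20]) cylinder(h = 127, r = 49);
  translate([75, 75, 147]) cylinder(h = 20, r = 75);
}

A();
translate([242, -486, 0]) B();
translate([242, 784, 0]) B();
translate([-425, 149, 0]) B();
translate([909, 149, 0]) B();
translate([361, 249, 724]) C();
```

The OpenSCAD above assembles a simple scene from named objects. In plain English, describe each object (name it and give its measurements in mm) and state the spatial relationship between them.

A is a table: top 759 mm (x) × 634 mm (y), 35 mm thick, upper face at z = 724 mm, on four 48×48 mm square legs, each inset 16 mm from the nearest pair of top edges, running from z = 0 to the bottom of the top. Four apron rails, 48 mm thick and 101 mm tall, run between adjacent legs with their top edges flush with the underside of the top and their outer faces flush with the legs' outer faces.

B is a four-legged stool. The seat is a 275×336×29 mm slab whose top surface is at z = 381 mm; four square legs, each 38×38 mm in cross-section, run from the floor (z = 0) to the underside of the seat, each flush with a corner of the seat. Four stretchers, 38 mm wide and 29 mm tall, connect adjacent legs with their undersides at z = 260 mm, each running between the inner faces of the legs it joins and aligned with the legs' outer faces on the other axis.

C is a spool: two coaxial disc flanges of radius 75 mm and thickness 20 mm, joined by a core cylinder of radius 49 mm and height 127 mm. The lower flange rests on z = 0 and the three cylinders share a vertical axis.

Four stools sit around the table at the −y, +y, −x, +x sides. The spool is on top of the table.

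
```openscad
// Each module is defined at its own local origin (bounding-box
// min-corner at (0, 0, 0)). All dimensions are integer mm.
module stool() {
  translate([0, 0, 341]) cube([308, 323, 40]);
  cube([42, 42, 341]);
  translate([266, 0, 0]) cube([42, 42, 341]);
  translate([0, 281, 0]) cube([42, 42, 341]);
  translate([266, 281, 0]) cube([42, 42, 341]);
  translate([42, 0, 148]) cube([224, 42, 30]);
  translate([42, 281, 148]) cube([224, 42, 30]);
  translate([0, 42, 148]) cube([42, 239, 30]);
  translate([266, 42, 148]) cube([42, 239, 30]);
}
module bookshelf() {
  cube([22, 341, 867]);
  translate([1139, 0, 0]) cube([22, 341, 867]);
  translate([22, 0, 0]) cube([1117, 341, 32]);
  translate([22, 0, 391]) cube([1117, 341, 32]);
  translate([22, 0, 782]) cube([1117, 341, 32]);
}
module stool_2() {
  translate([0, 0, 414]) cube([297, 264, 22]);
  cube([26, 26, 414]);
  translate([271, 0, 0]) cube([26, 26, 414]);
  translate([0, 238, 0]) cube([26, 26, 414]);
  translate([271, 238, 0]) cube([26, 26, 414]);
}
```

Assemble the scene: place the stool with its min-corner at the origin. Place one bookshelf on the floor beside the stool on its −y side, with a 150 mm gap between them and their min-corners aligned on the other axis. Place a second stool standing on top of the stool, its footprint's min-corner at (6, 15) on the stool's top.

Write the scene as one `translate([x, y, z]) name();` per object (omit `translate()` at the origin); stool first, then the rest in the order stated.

stool();
translate([0, -491, 0]) bookshelf();
translate([6, 15, 381]) stool_2();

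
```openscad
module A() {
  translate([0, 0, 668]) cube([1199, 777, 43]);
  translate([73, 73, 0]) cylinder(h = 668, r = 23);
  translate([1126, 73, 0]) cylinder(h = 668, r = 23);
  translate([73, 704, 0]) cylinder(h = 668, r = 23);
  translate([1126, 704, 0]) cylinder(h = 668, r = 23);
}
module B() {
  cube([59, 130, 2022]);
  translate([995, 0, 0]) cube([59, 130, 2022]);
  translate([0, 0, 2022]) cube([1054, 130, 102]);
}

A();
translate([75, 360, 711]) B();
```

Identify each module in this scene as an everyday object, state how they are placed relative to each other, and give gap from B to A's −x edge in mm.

A is a table. B is a door frame. The door frame is on top of the table. The gap from the door frame to the table's −x edge is 75 mm.

The door frame's min-x is at 75; the table's min-x is 0; gap = 75 mm.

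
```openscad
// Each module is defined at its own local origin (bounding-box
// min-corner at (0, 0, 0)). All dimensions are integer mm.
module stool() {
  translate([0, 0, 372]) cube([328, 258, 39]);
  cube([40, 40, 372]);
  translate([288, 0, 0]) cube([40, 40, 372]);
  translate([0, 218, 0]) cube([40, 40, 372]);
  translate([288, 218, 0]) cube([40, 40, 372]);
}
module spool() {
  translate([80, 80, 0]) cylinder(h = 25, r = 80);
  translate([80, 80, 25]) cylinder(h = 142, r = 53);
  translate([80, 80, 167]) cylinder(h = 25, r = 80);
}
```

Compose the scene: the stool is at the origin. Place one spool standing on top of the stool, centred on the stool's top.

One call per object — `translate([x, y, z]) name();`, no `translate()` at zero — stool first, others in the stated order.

stool();
translate([84, 49, 411]) spool();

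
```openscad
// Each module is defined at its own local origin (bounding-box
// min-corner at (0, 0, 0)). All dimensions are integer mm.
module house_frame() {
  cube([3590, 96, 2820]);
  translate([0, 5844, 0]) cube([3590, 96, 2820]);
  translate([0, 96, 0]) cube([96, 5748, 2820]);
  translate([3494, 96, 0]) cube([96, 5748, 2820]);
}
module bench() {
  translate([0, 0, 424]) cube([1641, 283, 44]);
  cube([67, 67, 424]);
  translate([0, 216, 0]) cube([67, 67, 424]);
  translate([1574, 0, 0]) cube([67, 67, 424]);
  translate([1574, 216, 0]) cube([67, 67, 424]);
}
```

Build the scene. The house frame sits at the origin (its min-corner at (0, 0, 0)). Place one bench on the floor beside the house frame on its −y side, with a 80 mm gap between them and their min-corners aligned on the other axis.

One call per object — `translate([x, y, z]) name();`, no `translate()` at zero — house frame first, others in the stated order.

house_frame();
translate([0, -363, 0]) bench();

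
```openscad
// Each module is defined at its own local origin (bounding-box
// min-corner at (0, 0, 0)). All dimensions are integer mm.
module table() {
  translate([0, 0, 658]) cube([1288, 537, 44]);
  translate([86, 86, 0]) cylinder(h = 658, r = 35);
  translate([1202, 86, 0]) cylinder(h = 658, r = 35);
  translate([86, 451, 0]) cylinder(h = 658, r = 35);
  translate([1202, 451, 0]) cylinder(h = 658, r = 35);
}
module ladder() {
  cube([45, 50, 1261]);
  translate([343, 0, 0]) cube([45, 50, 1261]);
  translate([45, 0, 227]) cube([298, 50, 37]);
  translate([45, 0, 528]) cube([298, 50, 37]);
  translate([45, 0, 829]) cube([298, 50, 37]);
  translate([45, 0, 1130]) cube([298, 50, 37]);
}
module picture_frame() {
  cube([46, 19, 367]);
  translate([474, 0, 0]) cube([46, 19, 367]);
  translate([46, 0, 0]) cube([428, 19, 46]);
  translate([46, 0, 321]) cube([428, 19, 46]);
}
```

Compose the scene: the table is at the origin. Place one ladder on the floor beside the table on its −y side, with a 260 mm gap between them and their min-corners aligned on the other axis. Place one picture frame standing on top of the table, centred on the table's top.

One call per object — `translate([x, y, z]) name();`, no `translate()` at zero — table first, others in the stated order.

table();
translate([0, -310, 0]) ladder();
translate([384, 259, 702]) picture_frame();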